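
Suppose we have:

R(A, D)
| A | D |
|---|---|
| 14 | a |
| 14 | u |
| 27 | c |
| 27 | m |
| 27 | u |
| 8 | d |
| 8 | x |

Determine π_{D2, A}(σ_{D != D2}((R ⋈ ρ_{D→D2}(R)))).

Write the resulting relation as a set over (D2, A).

{(a, 14), (c, 27), (d, 8), (m, 27), (u, 14), (u, 27), (x, 8)}

ρ[D→D2]: schema becomes (A, D2); tuples unchanged.
Joining R and ρ_{D→D2}(R) on A yields {(14, a, a), (14, a, u), (14, u, a), (14, u, u), (27, c, c), (27, c, m), (27, c, u), (27, m, c), (27, m, m), (27, m, u), (27, u, c), (27, u, m), (27, u, u), (8, d, d), (8, d, x), (8, x, d), (8, x, x)}.
σ[D != D2]: keep tuples satisfying D != D2 → {(14, a, u), (14, u, a), (27, c, m), (27, c, u), (27, m, c), (27, m, u), (27, u, c), (27, u, m), (8, d, x), (8, x, d)}
π_{D2, A} gives {(a, 14), (c, 27), (d, 8), (m, 27), (u, 14), (u, 27), (x, 8)} (3 duplicate(s) eliminated).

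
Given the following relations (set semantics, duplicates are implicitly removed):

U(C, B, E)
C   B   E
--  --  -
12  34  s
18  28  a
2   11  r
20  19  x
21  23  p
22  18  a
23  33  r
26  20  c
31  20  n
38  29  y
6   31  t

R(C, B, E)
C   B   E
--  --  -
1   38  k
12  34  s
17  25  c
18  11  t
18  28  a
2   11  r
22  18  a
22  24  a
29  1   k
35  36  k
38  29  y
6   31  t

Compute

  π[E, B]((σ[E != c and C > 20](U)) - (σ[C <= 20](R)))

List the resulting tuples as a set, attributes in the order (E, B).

{(a, 18), (n, 20), (p, 23), (r, 33), (y, 29)}

σ[E != c and C > 20]: keep tuples satisfying E != c and C > 20 → {(21, 23, p), (22, 18, a), (23, 33, r), (31, 20, n), (38, 29, y)}
σ[C <= 20]: keep tuples satisfying C <= 20 → {(1, 38, k), (12, 34, s), (17, 25, c), (18, 11, t), (18, 28, a), (2, 11, r), (6, 31, t)}
Difference: {(21, 23, p), (22, 18, a), (23, 33, r), (31, 20, n), (38, 29, y)} with {(1, 38, k), (12, 34, s), (17, 25, c), (18, 11, t), (18, 28, a), (2, 11, r), (6, 31, t)} → {(21, 23, p), (22, 18, a), (23, 33, r), (31, 20, n), (38, 29, y)}
π[E, B]: project onto (E, B) → {(a, 18), (n, 20), (p, 23), (r, 33), (y, 29)}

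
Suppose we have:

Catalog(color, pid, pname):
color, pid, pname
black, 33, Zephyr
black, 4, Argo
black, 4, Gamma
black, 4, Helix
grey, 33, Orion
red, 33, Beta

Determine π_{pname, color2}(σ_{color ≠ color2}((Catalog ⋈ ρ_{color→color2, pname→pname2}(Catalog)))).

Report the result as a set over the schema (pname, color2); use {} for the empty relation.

{(Beta, black), (Beta, grey), (Orion, black), (Orion, red), (Zephyr, grey), (Zephyr, red)}

ρ[color→color2, pname→pname2]: schema becomes (color2, pid, pname2); tuples unchanged.
Joining Catalog and ρ_{color→color2, pname→pname2}(Catalog) on pid yields {(black, 33, Zephyr, black, Zephyr), (black, 33, Zephyr, grey, Orion), (black, 33, Zephyr, red, Beta), (black, 4, Argo, black, Argo), (black, 4, Argo, black, Gamma), (black, 4, Argo, black, Helix), (black, 4, Gamma, black, Argo), (black, 4, Gamma, black, Gamma), (black, 4, Gamma, black, Helix), (black, 4, Helix, black, Argo), (black, 4, Helix, black, Gamma), (black, 4, Helix, black, Helix), (grey, 33, Orion, black, Zephyr), (grey, 33, Orion, grey, Orion), (grey, 33, Orion, red, Beta), (red, 33, Beta, black, Zephyr), (red, 33, Beta, grey, Orion), (red, 33, Beta, red, Beta)}.
Filtering on color ≠ color2 leaves {(black, 33, Zephyr, grey, Orion), (black, 33, Zephyr, red, Beta), (grey, 33, Orion, black, Zephyr), (grey, 33, Orion, red, Beta), (red, 33, Beta, black, Zephyr), (red, 33, Beta, grey, Orion)}.
Keep only column(s) pname, color2: {(Beta, black), (Beta, grey), (Orion, black), (Orion, red), (Zephyr, grey), (Zephyr, red)}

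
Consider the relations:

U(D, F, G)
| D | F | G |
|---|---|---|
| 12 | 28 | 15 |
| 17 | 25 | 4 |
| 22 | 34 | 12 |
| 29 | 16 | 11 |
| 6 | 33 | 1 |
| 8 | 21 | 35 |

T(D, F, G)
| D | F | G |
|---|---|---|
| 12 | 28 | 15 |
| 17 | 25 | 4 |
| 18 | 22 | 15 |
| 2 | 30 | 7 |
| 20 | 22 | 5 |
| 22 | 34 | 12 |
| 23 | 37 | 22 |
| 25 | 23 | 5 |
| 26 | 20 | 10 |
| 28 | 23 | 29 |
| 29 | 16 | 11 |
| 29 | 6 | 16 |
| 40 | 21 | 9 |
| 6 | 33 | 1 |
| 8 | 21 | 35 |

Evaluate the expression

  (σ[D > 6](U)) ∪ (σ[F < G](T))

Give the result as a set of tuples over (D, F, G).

Filtering on D > 6 leaves {(12, 28, 15), (17, 25, 4), (22, 34, 12), (29, 16, 11), (8, 21, 35)}.
Filtering on F < G leaves {(28, 23, 29), (29, 6, 16), (8, 21, 35)}.
Set union of the two operands is {(12, 28, 15), (17, 25, 4), (22, 34, 12), (28, 23, 29), (29, 16, 11), (29, 6, 16), (8, 21, 35)}.

{(12, 28, 15), (17, 25, 4), (22, 34, 12), (28, 23, 29), (29, 16, 11), (29, 6, 16), (8, 21, 35)}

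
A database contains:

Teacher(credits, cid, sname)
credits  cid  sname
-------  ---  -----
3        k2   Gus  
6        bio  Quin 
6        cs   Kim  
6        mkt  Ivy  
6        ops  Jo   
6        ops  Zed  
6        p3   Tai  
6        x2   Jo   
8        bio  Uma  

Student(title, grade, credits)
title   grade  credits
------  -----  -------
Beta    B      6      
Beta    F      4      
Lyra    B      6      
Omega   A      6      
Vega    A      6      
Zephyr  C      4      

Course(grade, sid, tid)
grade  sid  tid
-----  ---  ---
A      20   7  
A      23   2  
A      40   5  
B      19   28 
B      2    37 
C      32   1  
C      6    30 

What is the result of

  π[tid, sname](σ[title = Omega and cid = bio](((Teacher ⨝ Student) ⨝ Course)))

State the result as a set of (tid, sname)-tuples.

Teacher ⋈ Student (natural join on credits): {(6, bio, Quin, Beta, B), (6, bio, Quin, Lyra, B), (6, bio, Quin, Omega, A), (6, bio, Quin, Vega, A), (6, cs, Kim, Beta, B), (6, cs, Kim, Lyra, B), (6, cs, Kim, Omega, A), (6, cs, Kim, Vega, A), (6, mkt, Ivy, Beta, B), (6, mkt, Ivy, Lyra, B), (6, mkt, Ivy, Omega, A), (6, mkt, Ivy, Vega, A), (6, ops, Jo, Beta, B), (6, ops, Jo, Lyra, B), (6, ops, Jo, Omega, A), (6, ops, Jo, Vega, A), (6, ops, Zed, Beta, B), (6, ops, Zed, Lyra, B), (6, ops, Zed, Omega, A), (6, ops, Zed, Vega, A), (6, p3, Tai, Beta, B), (6, p3, Tai, Lyra, B), (6, p3, Tai, Omega, A), (6, p3, Tai, Vega, A), (6, x2, Jo, Beta, B), (6, x2, Jo, Lyra, B), (6, x2, Jo, Omega, A), (6, x2, Jo, Vega, A)}
(Teacher ⨝ Student) ⋈ Course (natural join on grade): {(6, bio, Quin, Beta, B, 19, 28), (6, bio, Quin, Beta, B, 2, 37), (6, bio, Quin, Lyra, B, 19, 28), (6, bio, Quin, Lyra, B, 2, 37), (6, bio, Quin, Omega, A, 20, 7), (6, bio, Quin, Omega, A, 23, 2), (6, bio, Quin, Omega, A, 40, 5), (6, bio, Quin, Vega, A, 20, 7), (6, bio, Quin, Vega, A, 23, 2), (6, bio, Quin, Vega, A, 40, 5), (6, cs, Kim, Beta, B, 19, 28), (6, cs, Kim, Beta, B, 2, 37), (6, cs, Kim, Lyra, B, 19, 28), (6, cs, Kim, Lyra, B, 2, 37), (6, cs, Kim, Omega, A, 20, 7), (6, cs, Kim, Omega, A, 23, 2), (6, cs, Kim, Omega, A, 40, 5), (6, cs, Kim, Vega, A, 20, 7), (6, cs, Kim, Vega, A, 23, 2), (6, cs, Kim, Vega, A, 40, 5), (6, mkt, Ivy, Beta, B, 19, 28), (6, mkt, Ivy, Beta, B, 2, 37), (6, mkt, Ivy, Lyra, B, 19, 28), (6, mkt, Ivy, Lyra, B, 2, 37), (6, mkt, Ivy, Omega, A, 20, 7), (6, mkt, Ivy, Omega, A, 23, 2), (6, mkt, Ivy, Omega, A, 40, 5), (6, mkt, Ivy, Vega, A, 20, 7), (6, mkt, Ivy, Vega, A, 23, 2), (6, mkt, Ivy, Vega, A, 40, 5), (6, ops, Jo, Beta, B, 19, 28), (6, ops, Jo, Beta, B, 2, 37), (6, ops, Jo, Lyra, B, 19, 28), (6, ops, Jo, Lyra, B, 2, 37), (6, ops, Jo, Omega, A, 20, 7), (6, ops, Jo, Omega, A, 23, 2), (6, ops, Jo, Omega, A, 40, 5), (6, ops, Jo, Vega, A, 20, 7), (6, ops, Jo, Vega, A, 23, 2), (6, ops, Jo, Vega, A, 40, 5), (6, ops, Zed, Beta, B, 19, 28), (6, ops, Zed, Beta, B, 2, 37), (6, ops, Zed, Lyra, B, 19, 28), (6, ops, Zed, Lyra, B, 2, 37), (6, ops, Zed, Omega, A, 20, 7), (6, ops, Zed, Omega, A, 23, 2), (6, ops, Zed, Omega, A, 40, 5), (6, ops, Zed, Vega, A, 20, 7), (6, ops, Zed, Vega, A, 23, 2), (6, ops, Zed, Vega, A, 40, 5), (6, p3, Tai, Beta, B, 19, 28), (6, p3, Tai, Beta, B, 2, 37), (6, p3, Tai, Lyra, B, 19, 28), (6, p3, Tai, Lyra, B, 2, 37), (6, p3, Tai, Omega, A, 20, 7), (6, p3, Tai, Omega, A, 23, 2), (6, p3, Tai, Omega, A, 40, 5), (6, p3, Tai, Vega, A, 20, 7), (6, p3, Tai, Vega, A, 23, 2), (6, p3, Tai, Vega, A, 40, 5), (6, x2, Jo, Beta, B, 19, 28), (6, x2, Jo, Beta, B, 2, 37), (6, x2, Jo, Lyra, B, 19, 28), (6, x2, Jo, Lyra, B, 2, 37), (6, x2, Jo, Omega, A, 20, 7), (6, x2, Jo, Omega, A, 23, 2), (6, x2, Jo, Omega, A, 40, 5), (6, x2, Jo, Vega, A, 20, 7), (6, x2, Jo, Vega, A, 23, 2), (6, x2, Jo, Vega, A, 40, 5)}
Selection title = Omega and cid = bio: {(6, bio, Quin, Omega, A, 20, 7), (6, bio, Quin, Omega, A, 23, 2), (6, bio, Quin, Omega, A, 40, 5)}
π_{tid, sname} gives {(2, Quin), (5, Quin), (7, Quin)}.

{(2, Quin), (5, Quin), (7, Quin)}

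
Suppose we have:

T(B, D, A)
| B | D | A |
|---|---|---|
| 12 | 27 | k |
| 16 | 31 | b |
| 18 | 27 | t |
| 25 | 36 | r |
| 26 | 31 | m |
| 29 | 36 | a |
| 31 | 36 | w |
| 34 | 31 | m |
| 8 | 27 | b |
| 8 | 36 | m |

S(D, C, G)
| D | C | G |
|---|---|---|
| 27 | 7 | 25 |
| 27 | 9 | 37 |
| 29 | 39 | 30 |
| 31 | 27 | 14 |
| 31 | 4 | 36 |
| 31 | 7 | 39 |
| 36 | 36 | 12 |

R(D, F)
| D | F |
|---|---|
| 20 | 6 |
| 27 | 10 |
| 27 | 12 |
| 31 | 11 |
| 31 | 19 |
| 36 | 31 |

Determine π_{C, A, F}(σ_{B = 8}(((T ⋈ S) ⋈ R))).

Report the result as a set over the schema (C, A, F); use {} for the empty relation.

Joining T and S on D yields {(12, 27, k, 7, 25), (12, 27, k, 9, 37), (16, 31, b, 27, 14), (16, 31, b, 4, 36), (16, 31, b, 7, 39), (18, 27, t, 7, 25), (18, 27, t, 9, 37), (25, 36, r, 36, 12), (26, 31, m, 27, 14), (26, 31, m, 4, 36), (26, 31, m, 7, 39), (29, 36, a, 36, 12), (31, 36, w, 36, 12), (34, 31, m, 27, 14), (34, 31, m, 4, 36), (34, 31, m, 7, 39), (8, 27, b, 7, 25), (8, 27, b, 9, 37), (8, 36, m, 36, 12)}.
Joining (T ⋈ S) and R on D yields {(12, 27, k, 7, 25, 10), (12, 27, k, 7, 25, 12), (12, 27, k, 9, 37, 10), (12, 27, k, 9, 37, 12), (16, 31, b, 27, 14, 11), (16, 31, b, 27, 14, 19), (16, 31, b, 4, 36, 11), (16, 31, b, 4, 36, 19), (16, 31, b, 7, 39, 11), (16, 31, b, 7, 39, 19), (18, 27, t, 7, 25, 10), (18, 27, t, 7, 25, 12), (18, 27, t, 9, 37, 10), (18, 27, t, 9, 37, 12), (25, 36, r, 36, 12, 31), (26, 31, m, 27, 14, 11), (26, 31, m, 27, 14, 19), (26, 31, m, 4, 36, 11), (26, 31, m, 4, 36, 19), (26, 31, m, 7, 39, 11), (26, 31, m, 7, 39, 19), (29, 36, a, 36, 12, 31), (31, 36, w, 36, 12, 31), (34, 31, m, 27, 14, 11), (34, 31, m, 27, 14, 19), (34, 31, m, 4, 36, 11), (34, 31, m, 4, 36, 19), (34, 31, m, 7, 39, 11), (34, 31, m, 7, 39, 19), (8, 27, b, 7, 25, 10), (8, 27, b, 7, 25, 12), (8, 27, b, 9, 37, 10), (8, 27, b, 9, 37, 12), (8, 36, m, 36, 12, 31)}.
Selection B = 8: {(8, 27, b, 7, 25, 10), (8, 27, b, 7, 25, 12), (8, 27, b, 9, 37, 10), (8, 27, b, 9, 37, 12), (8, 36, m, 36, 12, 31)}
π[C, A, F]: project onto (C, A, F) → {(36, m, 31), (7, b, 10), (7, b, 12), (9, b, 10), (9, b, 12)}

{(36, m, 31), (7, b, 10), (7, b, 12), (9, b, 10), (9, b, 12)}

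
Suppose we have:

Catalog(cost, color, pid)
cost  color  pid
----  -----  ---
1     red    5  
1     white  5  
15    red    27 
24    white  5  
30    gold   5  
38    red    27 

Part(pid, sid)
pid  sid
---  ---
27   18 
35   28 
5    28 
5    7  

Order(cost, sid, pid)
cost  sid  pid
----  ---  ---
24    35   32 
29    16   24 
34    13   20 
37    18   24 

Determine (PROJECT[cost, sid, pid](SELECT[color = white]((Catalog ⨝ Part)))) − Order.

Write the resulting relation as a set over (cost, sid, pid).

{(1, 28, 5), (1, 7, 5), (24, 28, 5), (24, 7, 5)}

Natural join on pid: {(1, red, 5, 28), (1, red, 5, 7), (1, white, 5, 28), (1, white, 5, 7), (15, red, 27, 18), (24, white, 5, 28), (24, white, 5, 7), (30, gold, 5, 28), (30, gold, 5, 7), (38, red, 27, 18)}
Filtering on color = white leaves {(1, white, 5, 28), (1, white, 5, 7), (24, white, 5, 28), (24, white, 5, 7)}.
π_{cost, sid, pid} gives {(1, 28, 5), (1, 7, 5), (24, 28, 5), (24, 7, 5)}.
Taking the difference: {(1, 28, 5), (1, 7, 5), (24, 28, 5), (24, 7, 5)}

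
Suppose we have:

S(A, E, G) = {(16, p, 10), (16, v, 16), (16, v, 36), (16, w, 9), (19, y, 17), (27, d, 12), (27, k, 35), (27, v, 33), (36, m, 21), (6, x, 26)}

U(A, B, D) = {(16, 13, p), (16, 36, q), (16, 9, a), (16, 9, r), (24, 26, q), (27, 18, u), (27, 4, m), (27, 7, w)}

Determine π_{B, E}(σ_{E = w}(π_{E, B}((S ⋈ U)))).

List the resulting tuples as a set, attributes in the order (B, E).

{(13, w), (36, w), (9, w)}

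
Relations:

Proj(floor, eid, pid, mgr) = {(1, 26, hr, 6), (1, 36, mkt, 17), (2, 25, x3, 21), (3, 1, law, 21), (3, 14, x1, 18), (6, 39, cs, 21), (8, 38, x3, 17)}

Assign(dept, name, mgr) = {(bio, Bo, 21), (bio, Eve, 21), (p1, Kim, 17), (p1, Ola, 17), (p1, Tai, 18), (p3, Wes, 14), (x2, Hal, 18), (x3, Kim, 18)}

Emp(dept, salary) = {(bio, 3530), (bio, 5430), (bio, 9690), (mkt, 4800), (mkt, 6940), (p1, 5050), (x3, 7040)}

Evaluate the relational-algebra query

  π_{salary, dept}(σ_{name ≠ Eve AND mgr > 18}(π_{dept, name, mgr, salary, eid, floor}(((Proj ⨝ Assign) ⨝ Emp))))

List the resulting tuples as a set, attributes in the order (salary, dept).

{(3530, bio), (5430, bio), (9690, bio)}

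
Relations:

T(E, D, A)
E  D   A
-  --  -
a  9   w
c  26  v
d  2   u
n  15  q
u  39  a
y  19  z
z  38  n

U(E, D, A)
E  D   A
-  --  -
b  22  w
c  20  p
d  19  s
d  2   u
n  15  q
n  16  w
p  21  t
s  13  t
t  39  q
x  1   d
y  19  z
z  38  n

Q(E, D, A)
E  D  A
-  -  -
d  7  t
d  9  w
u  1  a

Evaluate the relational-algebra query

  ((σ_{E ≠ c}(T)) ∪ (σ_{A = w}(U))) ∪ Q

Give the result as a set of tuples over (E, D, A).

Selection E ≠ c: {(a, 9, w), (d, 2, u), (n, 15, q), (u, 39, a), (y, 19, z), (z, 38, n)}
Selection A = w: {(b, 22, w), (n, 16, w)}
Set union of the two operands is {(a, 9, w), (b, 22, w), (d, 2, u), (n, 15, q), (n, 16, w), (u, 39, a), (y, 19, z), (z, 38, n)}.
Set union of the two operands is {(a, 9, w), (b, 22, w), (d, 2, u), (d, 7, t), (d, 9, w), (n, 15, q), (n, 16, w), (u, 1, a), (u, 39, a), (y, 19, z), (z, 38, n)}.

{(a, 9, w), (b, 22, w), (d, 2, u), (d, 7, t), (d, 9, w), (n, 15, q), (n, 16, w), (u, 1, a), (u, 39, a), (y, 19, z), (z, 38, n)}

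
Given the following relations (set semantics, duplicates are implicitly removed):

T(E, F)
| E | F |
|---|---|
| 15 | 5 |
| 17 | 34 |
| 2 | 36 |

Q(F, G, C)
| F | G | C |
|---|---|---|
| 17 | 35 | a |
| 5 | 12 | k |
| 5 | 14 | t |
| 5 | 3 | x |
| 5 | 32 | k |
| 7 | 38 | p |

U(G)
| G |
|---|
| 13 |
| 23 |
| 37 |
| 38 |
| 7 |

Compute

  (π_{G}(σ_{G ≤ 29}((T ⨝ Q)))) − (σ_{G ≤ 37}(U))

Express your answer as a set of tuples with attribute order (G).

Joining T and Q on F yields {(15, 5, 12, k), (15, 5, 14, t), (15, 5, 3, x), (15, 5, 32, k)}.
Apply σ_{G ≤ 29}; surviving tuples: {(15, 5, 12, k), (15, 5, 14, t), (15, 5, 3, x)}
π_{G} gives {12, 14, 3}.
Apply σ_{G ≤ 37}; surviving tuples: {13, 23, 37, 7}
Difference: {12, 14, 3} with {13, 23, 37, 7} → {12, 14, 3}

{12, 14, 3}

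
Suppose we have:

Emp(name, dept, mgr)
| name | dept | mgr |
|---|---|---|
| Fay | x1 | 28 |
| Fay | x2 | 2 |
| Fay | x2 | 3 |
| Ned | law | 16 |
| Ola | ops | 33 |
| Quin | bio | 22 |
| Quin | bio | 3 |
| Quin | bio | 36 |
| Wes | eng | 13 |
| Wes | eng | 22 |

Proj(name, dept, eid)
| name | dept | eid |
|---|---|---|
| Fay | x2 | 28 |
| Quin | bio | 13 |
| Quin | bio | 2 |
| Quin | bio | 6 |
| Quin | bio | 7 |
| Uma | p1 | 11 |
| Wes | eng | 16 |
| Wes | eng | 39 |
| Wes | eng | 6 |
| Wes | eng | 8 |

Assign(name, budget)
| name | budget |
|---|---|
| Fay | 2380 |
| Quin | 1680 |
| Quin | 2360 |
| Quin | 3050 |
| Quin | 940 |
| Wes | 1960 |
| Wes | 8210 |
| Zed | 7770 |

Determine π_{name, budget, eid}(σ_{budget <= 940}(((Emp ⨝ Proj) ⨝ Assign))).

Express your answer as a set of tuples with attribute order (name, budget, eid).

Emp ⋈ Proj (natural join on name, dept): {(Fay, x2, 2, 28), (Fay, x2, 3, 28), (Quin, bio, 22, 13), (Quin, bio, 22, 2), (Quin, bio, 22, 6), (Quin, bio, 22, 7), (Quin, bio, 3, 13), (Quin, bio, 3, 2), (Quin, bio, 3, 6), (Quin, bio, 3, 7), (Quin, bio, 36, 13), (Quin, bio, 36, 2), (Quin, bio, 36, 6), (Quin, bio, 36, 7), (Wes, eng, 13, 16), (Wes, eng, 13, 39), (Wes, eng, 13, 6), (Wes, eng, 13, 8), (Wes, eng, 22, 16), (Wes, eng, 22, 39), (Wes, eng, 22, 6), (Wes, eng, 22, 8)}
(Emp ⨝ Proj) ⋈ Assign (natural join on name): {(Fay, x2, 2, 28, 2380), (Fay, x2, 3, 28, 2380), (Quin, bio, 22, 13, 1680), (Quin, bio, 22, 13, 2360), (Quin, bio, 22, 13, 3050), (Quin, bio, 22, 13, 940), (Quin, bio, 22, 2, 1680), (Quin, bio, 22, 2, 2360), (Quin, bio, 22, 2, 3050), (Quin, bio, 22, 2, 940), (Quin, bio, 22, 6, 1680), (Quin, bio, 22, 6, 2360), (Quin, bio, 22, 6, 3050), (Quin, bio, 22, 6, 940), (Quin, bio, 22, 7, 1680), (Quin, bio, 22, 7, 2360), (Quin, bio, 22, 7, 3050), (Quin, bio, 22, 7, 940), (Quin, bio, 3, 13, 1680), (Quin, bio, 3, 13, 2360), (Quin, bio, 3, 13, 3050), (Quin, bio, 3, 13, 940), (Quin, bio, 3, 2, 1680), (Quin, bio, 3, 2, 2360), (Quin, bio, 3, 2, 3050), (Quin, bio, 3, 2, 940), (Quin, bio, 3, 6, 1680), (Quin, bio, 3, 6, 2360), (Quin, bio, 3, 6, 3050), (Quin, bio, 3, 6, 940), (Quin, bio, 3, 7, 1680), (Quin, bio, 3, 7, 2360), (Quin, bio, 3, 7, 3050), (Quin, bio, 3, 7, 940), (Quin, bio, 36, 13, 1680), (Quin, bio, 36, 13, 2360), (Quin, bio, 36, 13, 3050), (Quin, bio, 36, 13, 940), (Quin, bio, 36, 2, 1680), (Quin, bio, 36, 2, 2360), (Quin, bio, 36, 2, 3050), (Quin, bio, 36, 2, 940), (Quin, bio, 36, 6, 1680), (Quin, bio, 36, 6, 2360), (Quin, bio, 36, 6, 3050), (Quin, bio, 36, 6, 940), (Quin, bio, 36, 7, 1680), (Quin, bio, 36, 7, 2360), (Quin, bio, 36, 7, 3050), (Quin, bio, 36, 7, 940), (Wes, eng, 13, 16, 1960), (Wes, eng, 13, 16, 8210), (Wes, eng, 13, 39, 1960), (Wes, eng, 13, 39, 8210), (Wes, eng, 13, 6, 1960), (Wes, eng, 13, 6, 8210), (Wes, eng, 13, 8, 1960), (Wes, eng, 13, 8, 8210), (Wes, eng, 22, 16, 1960), (Wes, eng, 22, 16, 8210), (Wes, eng, 22, 39, 1960), (Wes, eng, 22, 39, 8210), (Wes, eng, 22, 6, 1960), (Wes, eng, 22, 6, 8210), (Wes, eng, 22, 8, 1960), (Wes, eng, 22, 8, 8210)}
σ[budget <= 940]: keep tuples satisfying budget <= 940 → {(Quin, bio, 22, 13, 940), (Quin, bio, 22, 2, 940), (Quin, bio, 22, 6, 940), (Quin, bio, 22, 7, 940), (Quin, bio, 3, 13, 940), (Quin, bio, 3, 2, 940), (Quin, bio, 3, 6, 940), (Quin, bio, 3, 7, 940), (Quin, bio, 36, 13, 940), (Quin, bio, 36, 2, 940), (Quin, bio, 36, 6, 940), (Quin, bio, 36, 7, 940)}
π_{name, budget, eid} gives {(Quin, 940, 13), (Quin, 940, 2), (Quin, 940, 6), (Quin, 940, 7)} (8 duplicate(s) eliminated).

{(Quin, 940, 13), (Quin, 940, 2), (Quin, 940, 6), (Quin, 940, 7)}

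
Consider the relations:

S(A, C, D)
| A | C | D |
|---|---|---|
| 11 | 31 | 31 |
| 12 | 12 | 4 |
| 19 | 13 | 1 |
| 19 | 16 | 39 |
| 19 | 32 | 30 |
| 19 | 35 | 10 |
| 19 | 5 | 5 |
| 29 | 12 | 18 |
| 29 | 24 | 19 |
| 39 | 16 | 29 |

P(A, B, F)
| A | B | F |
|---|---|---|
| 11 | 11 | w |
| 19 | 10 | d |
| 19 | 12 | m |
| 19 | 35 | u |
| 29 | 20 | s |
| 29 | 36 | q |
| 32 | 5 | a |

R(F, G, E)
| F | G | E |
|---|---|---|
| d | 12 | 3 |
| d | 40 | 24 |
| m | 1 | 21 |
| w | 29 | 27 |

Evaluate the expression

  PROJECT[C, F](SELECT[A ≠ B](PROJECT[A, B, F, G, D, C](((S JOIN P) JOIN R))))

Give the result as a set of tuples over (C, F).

{(13, d), (13, m), (16, d), (16, m), (32, d), (32, m), (35, d), (35, m), (5, d), (5, m)}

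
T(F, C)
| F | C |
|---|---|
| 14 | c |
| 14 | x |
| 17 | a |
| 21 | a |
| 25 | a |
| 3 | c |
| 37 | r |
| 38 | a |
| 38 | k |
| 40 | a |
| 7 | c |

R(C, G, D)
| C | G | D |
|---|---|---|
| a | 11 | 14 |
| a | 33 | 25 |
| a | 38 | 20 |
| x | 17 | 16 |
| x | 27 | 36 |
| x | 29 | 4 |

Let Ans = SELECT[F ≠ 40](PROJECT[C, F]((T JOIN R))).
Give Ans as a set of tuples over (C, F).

{(a, 17), (a, 21), (a, 25), (a, 38), (x, 14)}

Natural join on C: {(14, x, 17, 16), (14, x, 27, 36), (14, x, 29, 4), (17, a, 11, 14), (17, a, 33, 25), (17, a, 38, 20), (21, a, 11, 14), (21, a, 33, 25), (21, a, 38, 20), (25, a, 11, 14), (25, a, 33, 25), (25, a, 38, 20), (38, a, 11, 14), (38, a, 33, 25), (38, a, 38, 20), (40, a, 11, 14), (40, a, 33, 25), (40, a, 38, 20)}
π_{C, F} gives {(a, 17), (a, 21), (a, 25), (a, 38), (a, 40), (x, 14)} (12 duplicate(s) eliminated).
Filtering on F ≠ 40 leaves {(a, 17), (a, 21), (a, 25), (a, 38), (x, 14)}.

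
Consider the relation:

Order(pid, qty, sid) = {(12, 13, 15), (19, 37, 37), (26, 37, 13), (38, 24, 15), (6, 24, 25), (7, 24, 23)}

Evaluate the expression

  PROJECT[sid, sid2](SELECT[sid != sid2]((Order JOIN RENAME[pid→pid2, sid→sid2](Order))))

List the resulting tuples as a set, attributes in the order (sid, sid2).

ρ[pid→pid2, sid→sid2]: schema becomes (pid2, qty, sid2); tuples unchanged.
Order ⋈ RENAME[pid→pid2, sid→sid2](Order) (natural join on qty): {(12, 13, 15, 12, 15), (19, 37, 37, 19, 37), (19, 37, 37, 26, 13), (26, 37, 13, 19, 37), (26, 37, 13, 26, 13), (38, 24, 15, 38, 15), (38, 24, 15, 6, 25), (38, 24, 15, 7, 23), (6, 24, 25, 38, 15), (6, 24, 25, 6, 25), (6, 24, 25, 7, 23), (7, 24, 23, 38, 15), (7, 24, 23, 6, 25), (7, 24, 23, 7, 23)}
Apply σ_{sid != sid2}; surviving tuples: {(19, 37, 37, 26, 13), (26, 37, 13, 19, 37), (38, 24, 15, 6, 25), (38, 24, 15, 7, 23), (6, 24, 25, 38, 15), (6, 24, 25, 7, 23), (7, 24, 23, 38, 15), (7, 24, 23, 6, 25)}
π_{sid, sid2} gives {(13, 37), (15, 23), (15, 25), (23, 15), (23, 25), (25, 15), (25, 23), (37, 13)}.

{(13, 37), (15, 23), (15, 25), (23, 15), (23, 25), (25, 15), (25, 23), (37, 13)}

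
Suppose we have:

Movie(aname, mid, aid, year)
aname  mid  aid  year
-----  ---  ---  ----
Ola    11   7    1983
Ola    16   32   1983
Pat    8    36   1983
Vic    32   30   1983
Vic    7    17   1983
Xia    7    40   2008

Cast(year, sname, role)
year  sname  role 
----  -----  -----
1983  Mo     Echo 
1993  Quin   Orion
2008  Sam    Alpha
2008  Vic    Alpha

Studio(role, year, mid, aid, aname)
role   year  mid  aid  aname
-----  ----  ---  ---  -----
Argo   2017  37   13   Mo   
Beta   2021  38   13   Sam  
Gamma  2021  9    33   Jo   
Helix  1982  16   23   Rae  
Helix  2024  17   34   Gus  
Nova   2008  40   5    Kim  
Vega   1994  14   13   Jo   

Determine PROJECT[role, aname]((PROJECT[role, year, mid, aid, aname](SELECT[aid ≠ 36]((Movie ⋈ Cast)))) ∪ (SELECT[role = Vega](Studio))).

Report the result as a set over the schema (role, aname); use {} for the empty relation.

Joining Movie and Cast on year yields {(Ola, 11, 7, 1983, Mo, Echo), (Ola, 16, 32, 1983, Mo, Echo), (Pat, 8, 36, 1983, Mo, Echo), (Vic, 32, 30, 1983, Mo, Echo), (Vic, 7, 17, 1983, Mo, Echo), (Xia, 7, 40, 2008, Sam, Alpha), (Xia, 7, 40, 2008, Vic, Alpha)}.
Filtering on aid ≠ 36 leaves {(Ola, 11, 7, 1983, Mo, Echo), (Ola, 16, 32, 1983, Mo, Echo), (Vic, 32, 30, 1983, Mo, Echo), (Vic, 7, 17, 1983, Mo, Echo), (Xia, 7, 40, 2008, Sam, Alpha), (Xia, 7, 40, 2008, Vic, Alpha)}.
π_{role, year, mid, aid, aname} gives {(Alpha, 2008, 7, 40, Xia), (Echo, 1983, 11, 7, Ola), (Echo, 1983, 16, 32, Ola), (Echo, 1983, 32, 30, Vic), (Echo, 1983, 7, 17, Vic)} (1 duplicate(s) eliminated).
Filtering on role = Vega leaves {(Vega, 1994, 14, 13, Jo)}.
Set union of the two operands is {(Alpha, 2008, 7, 40, Xia), (Echo, 1983, 11, 7, Ola), (Echo, 1983, 16, 32, Ola), (Echo, 1983, 32, 30, Vic), (Echo, 1983, 7, 17, Vic), (Vega, 1994, 14, 13, Jo)}.
π_{role, aname} gives {(Alpha, Xia), (Echo, Ola), (Echo, Vic), (Vega, Jo)} (2 duplicate(s) eliminated).

{(Alpha, Xia), (Echo, Ola), (Echo, Vic), (Vega, Jo)}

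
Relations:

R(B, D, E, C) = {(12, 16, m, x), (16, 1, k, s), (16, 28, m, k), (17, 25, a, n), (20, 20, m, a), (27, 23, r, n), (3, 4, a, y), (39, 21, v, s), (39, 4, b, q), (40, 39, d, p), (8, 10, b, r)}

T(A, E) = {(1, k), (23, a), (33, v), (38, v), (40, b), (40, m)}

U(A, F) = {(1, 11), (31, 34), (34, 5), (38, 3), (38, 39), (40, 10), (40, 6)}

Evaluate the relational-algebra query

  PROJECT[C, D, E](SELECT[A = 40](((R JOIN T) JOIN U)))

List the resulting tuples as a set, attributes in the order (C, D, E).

{(a, 20, m), (k, 28, m), (q, 4, b), (r, 10, b), (x, 16, m)}

Joining R and T on E yields {(12, 16, m, x, 40), (16, 1, k, s, 1), (16, 28, m, k, 40), (17, 25, a, n, 23), (20, 20, m, a, 40), (3, 4, a, y, 23), (39, 21, v, s, 33), (39, 21, v, s, 38), (39, 4, b, q, 40), (8, 10, b, r, 40)}.
Joining (R JOIN T) and U on A yields {(12, 16, m, x, 40, 10), (12, 16, m, x, 40, 6), (16, 1, k, s, 1, 11), (16, 28, m, k, 40, 10), (16, 28, m, k, 40, 6), (20, 20, m, a, 40, 10), (20, 20, m, a, 40, 6), (39, 21, v, s, 38, 3), (39, 21, v, s, 38, 39), (39, 4, b, q, 40, 10), (39, 4, b, q, 40, 6), (8, 10, b, r, 40, 10), (8, 10, b, r, 40, 6)}.
Filtering on A = 40 leaves {(12, 16, m, x, 40, 10), (12, 16, m, x, 40, 6), (16, 28, m, k, 40, 10), (16, 28, m, k, 40, 6), (20, 20, m, a, 40, 10), (20, 20, m, a, 40, 6), (39, 4, b, q, 40, 10), (39, 4, b, q, 40, 6), (8, 10, b, r, 40, 10), (8, 10, b, r, 40, 6)}.
Projecting to C, D, E (5 duplicate(s) eliminated): {(a, 20, m), (k, 28, m), (q, 4, b), (r, 10, b), (x, 16, m)}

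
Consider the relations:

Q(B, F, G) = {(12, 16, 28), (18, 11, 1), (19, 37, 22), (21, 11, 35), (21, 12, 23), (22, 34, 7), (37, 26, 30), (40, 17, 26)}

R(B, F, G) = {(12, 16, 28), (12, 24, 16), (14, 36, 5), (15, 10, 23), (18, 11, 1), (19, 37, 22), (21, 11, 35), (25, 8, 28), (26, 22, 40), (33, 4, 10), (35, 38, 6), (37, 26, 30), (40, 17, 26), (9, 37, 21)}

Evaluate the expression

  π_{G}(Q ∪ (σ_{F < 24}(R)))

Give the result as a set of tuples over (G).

{1, 10, 22, 23, 26, 28, 30, 35, 40, 7}

Apply σ_{F < 24}; surviving tuples: {(12, 16, 28), (15, 10, 23), (18, 11, 1), (21, 11, 35), (25, 8, 28), (26, 22, 40), (33, 4, 10), (40, 17, 26)}
Taking the union: {(12, 16, 28), (15, 10, 23), (18, 11, 1), (19, 37, 22), (21, 11, 35), (21, 12, 23), (22, 34, 7), (25, 8, 28), (26, 22, 40), (33, 4, 10), (37, 26, 30), (40, 17, 26)}
Keep only column(s) G (2 duplicate(s) eliminated): {1, 10, 22, 23, 26, 28, 30, 35, 40, 7}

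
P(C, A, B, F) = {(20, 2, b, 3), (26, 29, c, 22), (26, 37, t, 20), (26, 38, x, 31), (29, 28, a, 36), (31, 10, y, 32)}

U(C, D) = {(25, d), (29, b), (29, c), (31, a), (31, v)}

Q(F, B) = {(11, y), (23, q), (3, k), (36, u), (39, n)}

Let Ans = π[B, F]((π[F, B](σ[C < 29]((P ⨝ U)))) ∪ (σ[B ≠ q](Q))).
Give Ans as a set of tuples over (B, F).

Natural join on C: {(29, 28, a, 36, b), (29, 28, a, 36, c), (31, 10, y, 32, a), (31, 10, y, 32, v)}
Selection C < 29: {}
π[F, B]: project onto (F, B) → {}
Selection B ≠ q: {(11, y), (3, k), (36, u), (39, n)}
Set union of the two operands is {(11, y), (3, k), (36, u), (39, n)}.
π[B, F]: project onto (B, F) → {(k, 3), (n, 39), (u, 36), (y, 11)}

{(k, 3), (n, 39), (u, 36), (y, 11)}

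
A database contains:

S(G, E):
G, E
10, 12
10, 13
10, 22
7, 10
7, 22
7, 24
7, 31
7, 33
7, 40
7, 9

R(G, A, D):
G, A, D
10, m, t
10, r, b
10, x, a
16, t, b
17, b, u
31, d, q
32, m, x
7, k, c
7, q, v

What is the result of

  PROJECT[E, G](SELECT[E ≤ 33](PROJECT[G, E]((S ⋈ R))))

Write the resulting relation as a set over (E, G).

{(10, 7), (12, 10), (13, 10), (22, 10), (22, 7), (24, 7), (31, 7), (33, 7), (9, 7)}

Natural join on G: {(10, 12, m, t), (10, 12, r, b), (10, 12, x, a), (10, 13, m, t), (10, 13, r, b), (10, 13, x, a), (10, 22, m, t), (10, 22, r, b), (10, 22, x, a), (7, 10, k, c), (7, 10, q, v), (7, 22, k, c), (7, 22, q, v), (7, 24, k, c), (7, 24, q, v), (7, 31, k, c), (7, 31, q, v), (7, 33, k, c), (7, 33, q, v), (7, 40, k, c), (7, 40, q, v), (7, 9, k, c), (7, 9, q, v)}
Keep only column(s) G, E (13 duplicate(s) eliminated): {(10, 12), (10, 13), (10, 22), (7, 10), (7, 22), (7, 24), (7, 31), (7, 33), (7, 40), (7, 9)}
Apply σ_{E ≤ 33}; surviving tuples: {(10, 12), (10, 13), (10, 22), (7, 10), (7, 22), (7, 24), (7, 31), (7, 33), (7, 9)}
Keep only column(s) E, G: {(10, 7), (12, 10), (13, 10), (22, 10), (22, 7), (24, 7), (31, 7), (33, 7), (9, 7)}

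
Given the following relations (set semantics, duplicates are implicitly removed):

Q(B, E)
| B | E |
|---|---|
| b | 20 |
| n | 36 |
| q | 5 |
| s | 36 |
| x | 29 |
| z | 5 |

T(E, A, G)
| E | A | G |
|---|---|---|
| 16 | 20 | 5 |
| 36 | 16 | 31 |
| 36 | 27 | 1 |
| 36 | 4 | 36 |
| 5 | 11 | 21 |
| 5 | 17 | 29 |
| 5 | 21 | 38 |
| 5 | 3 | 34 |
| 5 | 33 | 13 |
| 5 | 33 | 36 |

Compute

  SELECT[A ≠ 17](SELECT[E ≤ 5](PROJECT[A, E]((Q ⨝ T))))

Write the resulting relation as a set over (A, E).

{(11, 5), (21, 5), (3, 5), (33, 5)}

Natural join on E: {(n, 36, 16, 31), (n, 36, 27, 1), (n, 36, 4, 36), (q, 5, 11, 21), (q, 5, 17, 29), (q, 5, 21, 38), (q, 5, 3, 34), (q, 5, 33, 13), (q, 5, 33, 36), (s, 36, 16, 31), (s, 36, 27, 1), (s, 36, 4, 36), (z, 5, 11, 21), (z, 5, 17, 29), (z, 5, 21, 38), (z, 5, 3, 34), (z, 5, 33, 13), (z, 5, 33, 36)}
Projecting to A, E (10 duplicate(s) eliminated): {(11, 5), (16, 36), (17, 5), (21, 5), (27, 36), (3, 5), (33, 5), (4, 36)}
Filtering on E ≤ 5 leaves {(11, 5), (17, 5), (21, 5), (3, 5), (33, 5)}.
Filtering on A ≠ 17 leaves {(11, 5), (21, 5), (3, 5), (33, 5)}.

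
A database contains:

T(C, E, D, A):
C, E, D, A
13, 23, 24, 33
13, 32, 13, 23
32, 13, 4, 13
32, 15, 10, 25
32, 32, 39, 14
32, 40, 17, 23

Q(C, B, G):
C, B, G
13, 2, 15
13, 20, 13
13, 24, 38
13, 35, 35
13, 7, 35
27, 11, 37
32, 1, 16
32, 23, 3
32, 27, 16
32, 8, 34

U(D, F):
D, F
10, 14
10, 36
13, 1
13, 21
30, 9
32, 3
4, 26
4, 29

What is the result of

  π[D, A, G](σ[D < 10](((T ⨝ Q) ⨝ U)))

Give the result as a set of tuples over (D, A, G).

Natural join on C: {(13, 23, 24, 33, 2, 15), (13, 23, 24, 33, 20, 13), (13, 23, 24, 33, 24, 38), (13, 23, 24, 33, 35, 35), (13, 23, 24, 33, 7, 35), (13, 32, 13, 23, 2, 15), (13, 32, 13, 23, 20, 13), (13, 32, 13, 23, 24, 38), (13, 32, 13, 23, 35, 35), (13, 32, 13, 23, 7, 35), (32, 13, 4, 13, 1, 16), (32, 13, 4, 13, 23, 3), (32, 13, 4, 13, 27, 16), (32, 13, 4, 13, 8, 34), (32, 15, 10, 25, 1, 16), (32, 15, 10, 25, 23, 3), (32, 15, 10, 25, 27, 16), (32, 15, 10, 25, 8, 34), (32, 32, 39, 14, 1, 16), (32, 32, 39, 14, 23, 3), (32, 32, 39, 14, 27, 16), (32, 32, 39, 14, 8, 34), (32, 40, 17, 23, 1, 16), (32, 40, 17, 23, 23, 3), (32, 40, 17, 23, 27, 16), (32, 40, 17, 23, 8, 34)}
Natural join on D: {(13, 32, 13, 23, 2, 15, 1), (13, 32, 13, 23, 2, 15, 21), (13, 32, 13, 23, 20, 13, 1), (13, 32, 13, 23, 20, 13, 21), (13, 32, 13, 23, 24, 38, 1), (13, 32, 13, 23, 24, 38, 21), (13, 32, 13, 23, 35, 35, 1), (13, 32, 13, 23, 35, 35, 21), (13, 32, 13, 23, 7, 35, 1), (13, 32, 13, 23, 7, 35, 21), (32, 13, 4, 13, 1, 16, 26), (32, 13, 4, 13, 1, 16, 29), (32, 13, 4, 13, 23, 3, 26), (32, 13, 4, 13, 23, 3, 29), (32, 13, 4, 13, 27, 16, 26), (32, 13, 4, 13, 27, 16, 29), (32, 13, 4, 13, 8, 34, 26), (32, 13, 4, 13, 8, 34, 29), (32, 15, 10, 25, 1, 16, 14), (32, 15, 10, 25, 1, 16, 36), (32, 15, 10, 25, 23, 3, 14), (32, 15, 10, 25, 23, 3, 36), (32, 15, 10, 25, 27, 16, 14), (32, 15, 10, 25, 27, 16, 36), (32, 15, 10, 25, 8, 34, 14), (32, 15, 10, 25, 8, 34, 36)}
Filtering on D < 10 leaves {(32, 13, 4, 13, 1, 16, 26), (32, 13, 4, 13, 1, 16, 29), (32, 13, 4, 13, 23, 3, 26), (32, 13, 4, 13, 23, 3, 29), (32, 13, 4, 13, 27, 16, 26), (32, 13, 4, 13, 27, 16, 29), (32, 13, 4, 13, 8, 34, 26), (32, 13, 4, 13, 8, 34, 29)}.
Keep only column(s) D, A, G (5 duplicate(s) eliminated): {(4, 13, 16), (4, 13, 3), (4, 13, 34)}

{(4, 13, 16), (4, 13, 3), (4, 13, 34)}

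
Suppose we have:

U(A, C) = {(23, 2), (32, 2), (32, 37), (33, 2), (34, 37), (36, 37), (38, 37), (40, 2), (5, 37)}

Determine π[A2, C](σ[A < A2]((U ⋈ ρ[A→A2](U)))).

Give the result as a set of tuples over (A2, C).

ρ[A→A2]: schema becomes (A2, C); tuples unchanged.
Natural join on C: {(23, 2, 23), (23, 2, 32), (23, 2, 33), (23, 2, 40), (32, 2, 23), (32, 2, 32), (32, 2, 33), (32, 2, 40), (32, 37, 32), (32, 37, 34), (32, 37, 36), (32, 37, 38), (32, 37, 5), (33, 2, 23), (33, 2, 32), (33, 2, 33), (33, 2, 40), (34, 37, 32), (34, 37, 34), (34, 37, 36), (34, 37, 38), (34, 37, 5), (36, 37, 32), (36, 37, 34), (36, 37, 36), (36, 37, 38), (36, 37, 5), (38, 37, 32), (38, 37, 34), (38, 37, 36), (38, 37, 38), (38, 37, 5), (40, 2, 23), (40, 2, 32), (40, 2, 33), (40, 2, 40), (5, 37, 32), (5, 37, 34), (5, 37, 36), (5, 37, 38), (5, 37, 5)}
Selection A < A2: {(23, 2, 32), (23, 2, 33), (23, 2, 40), (32, 2, 33), (32, 2, 40), (32, 37, 34), (32, 37, 36), (32, 37, 38), (33, 2, 40), (34, 37, 36), (34, 37, 38), (36, 37, 38), (5, 37, 32), (5, 37, 34), (5, 37, 36), (5, 37, 38)}
π_{A2, C} gives {(32, 2), (32, 37), (33, 2), (34, 37), (36, 37), (38, 37), (40, 2)} (9 duplicate(s) eliminated).

{(32, 2), (32, 37), (33, 2), (34, 37), (36, 37), (38, 37), (40, 2)}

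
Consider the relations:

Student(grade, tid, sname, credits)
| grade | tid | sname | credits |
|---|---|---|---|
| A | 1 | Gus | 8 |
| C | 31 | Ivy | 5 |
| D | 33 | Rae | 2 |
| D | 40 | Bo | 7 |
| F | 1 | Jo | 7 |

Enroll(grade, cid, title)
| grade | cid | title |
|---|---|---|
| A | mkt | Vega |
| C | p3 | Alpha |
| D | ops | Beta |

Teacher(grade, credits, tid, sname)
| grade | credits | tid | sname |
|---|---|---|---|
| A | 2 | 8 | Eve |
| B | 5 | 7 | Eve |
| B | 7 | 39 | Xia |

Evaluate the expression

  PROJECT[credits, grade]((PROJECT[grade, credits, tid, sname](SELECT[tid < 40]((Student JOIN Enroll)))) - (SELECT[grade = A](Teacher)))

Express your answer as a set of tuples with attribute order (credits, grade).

{(2, D), (5, C), (8, A)}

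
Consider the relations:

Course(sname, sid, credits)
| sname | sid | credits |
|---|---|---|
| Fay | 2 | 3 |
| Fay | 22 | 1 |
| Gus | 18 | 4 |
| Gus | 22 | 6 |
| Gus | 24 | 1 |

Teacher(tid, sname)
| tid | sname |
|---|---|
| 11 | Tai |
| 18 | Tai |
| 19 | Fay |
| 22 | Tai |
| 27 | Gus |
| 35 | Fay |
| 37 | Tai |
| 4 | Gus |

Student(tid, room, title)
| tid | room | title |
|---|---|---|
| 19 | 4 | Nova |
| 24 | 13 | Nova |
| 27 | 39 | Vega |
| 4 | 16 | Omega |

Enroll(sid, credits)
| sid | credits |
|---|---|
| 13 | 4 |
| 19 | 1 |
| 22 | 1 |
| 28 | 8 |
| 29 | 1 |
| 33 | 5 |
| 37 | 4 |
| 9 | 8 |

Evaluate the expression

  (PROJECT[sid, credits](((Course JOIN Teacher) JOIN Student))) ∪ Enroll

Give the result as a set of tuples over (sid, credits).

{(13, 4), (18, 4), (19, 1), (2, 3), (22, 1), (22, 6), (24, 1), (28, 8), (29, 1), (33, 5), (37, 4), (9, 8)}

Course ⋈ Teacher (natural join on sname): {(Fay, 2, 3, 19), (Fay, 2, 3, 35), (Fay, 22, 1, 19), (Fay, 22, 1, 35), (Gus, 18, 4, 27), (Gus, 18, 4, 4), (Gus, 22, 6, 27), (Gus, 22, 6, 4), (Gus, 24, 1, 27), (Gus, 24, 1, 4)}
(Course JOIN Teacher) ⋈ Student (natural join on tid): {(Fay, 2, 3, 19, 4, Nova), (Fay, 22, 1, 19, 4, Nova), (Gus, 18, 4, 27, 39, Vega), (Gus, 18, 4, 4, 16, Omega), (Gus, 22, 6, 27, 39, Vega), (Gus, 22, 6, 4, 16, Omega), (Gus, 24, 1, 27, 39, Vega), (Gus, 24, 1, 4, 16, Omega)}
π[sid, credits]: project onto (sid, credits) (3 duplicate(s) eliminated) → {(18, 4), (2, 3), (22, 1), (22, 6), (24, 1)}
Set union of the two operands is {(13, 4), (18, 4), (19, 1), (2, 3), (22, 1), (22, 6), (24, 1), (28, 8), (29, 1), (33, 5), (37, 4), (9, 8)}.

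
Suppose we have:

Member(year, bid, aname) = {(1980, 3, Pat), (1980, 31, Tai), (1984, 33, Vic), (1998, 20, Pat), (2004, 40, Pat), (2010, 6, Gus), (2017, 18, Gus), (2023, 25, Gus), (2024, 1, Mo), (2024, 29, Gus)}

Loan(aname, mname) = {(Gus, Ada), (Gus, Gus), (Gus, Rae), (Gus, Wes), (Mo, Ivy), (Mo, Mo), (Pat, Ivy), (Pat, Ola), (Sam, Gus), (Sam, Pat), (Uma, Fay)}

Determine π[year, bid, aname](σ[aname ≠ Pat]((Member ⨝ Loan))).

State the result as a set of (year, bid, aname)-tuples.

Natural join on aname: {(1980, 3, Pat, Ivy), (1980, 3, Pat, Ola), (1998, 20, Pat, Ivy), (1998, 20, Pat, Ola), (2004, 40, Pat, Ivy), (2004, 40, Pat, Ola), (2010, 6, Gus, Ada), (2010, 6, Gus, Gus), (2010, 6, Gus, Rae), (2010, 6, Gus, Wes), (2017, 18, Gus, Ada), (2017, 18, Gus, Gus), (2017, 18, Gus, Rae), (2017, 18, Gus, Wes), (2023, 25, Gus, Ada), (2023, 25, Gus, Gus), (2023, 25, Gus, Rae), (2023, 25, Gus, Wes), (2024, 1, Mo, Ivy), (2024, 1, Mo, Mo), (2024, 29, Gus, Ada), (2024, 29, Gus, Gus), (2024, 29, Gus, Rae), (2024, 29, Gus, Wes)}
Filtering on aname ≠ Pat leaves {(2010, 6, Gus, Ada), (2010, 6, Gus, Gus), (2010, 6, Gus, Rae), (2010, 6, Gus, Wes), (2017, 18, Gus, Ada), (2017, 18, Gus, Gus), (2017, 18, Gus, Rae), (2017, 18, Gus, Wes), (2023, 25, Gus, Ada), (2023, 25, Gus, Gus), (2023, 25, Gus, Rae), (2023, 25, Gus, Wes), (2024, 1, Mo, Ivy), (2024, 1, Mo, Mo), (2024, 29, Gus, Ada), (2024, 29, Gus, Gus), (2024, 29, Gus, Rae), (2024, 29, Gus, Wes)}.
Keep only column(s) year, bid, aname (13 duplicate(s) eliminated): {(2010, 6, Gus), (2017, 18, Gus), (2023, 25, Gus), (2024, 1, Mo), (2024, 29, Gus)}

{(2010, 6, Gus), (2017, 18, Gus), (2023, 25, Gus), (2024, 1, Mo), (2024, 29, Gus)}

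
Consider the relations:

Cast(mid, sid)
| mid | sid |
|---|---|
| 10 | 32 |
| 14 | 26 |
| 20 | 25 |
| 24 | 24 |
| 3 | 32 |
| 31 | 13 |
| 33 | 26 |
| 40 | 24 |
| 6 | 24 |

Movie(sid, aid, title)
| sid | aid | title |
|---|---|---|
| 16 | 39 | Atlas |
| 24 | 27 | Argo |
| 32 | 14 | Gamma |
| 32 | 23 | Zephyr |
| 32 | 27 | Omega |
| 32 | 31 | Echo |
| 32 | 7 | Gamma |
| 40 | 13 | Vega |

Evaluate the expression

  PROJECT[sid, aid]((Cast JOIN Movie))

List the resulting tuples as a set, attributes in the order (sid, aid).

Joining Cast and Movie on sid yields {(10, 32, 14, Gamma), (10, 32, 23, Zephyr), (10, 32, 27, Omega), (10, 32, 31, Echo), (10, 32, 7, Gamma), (24, 24, 27, Argo), (3, 32, 14, Gamma), (3, 32, 23, Zephyr), (3, 32, 27, Omega), (3, 32, 31, Echo), (3, 32, 7, Gamma), (40, 24, 27, Argo), (6, 24, 27, Argo)}.
π[sid, aid]: project onto (sid, aid) (7 duplicate(s) eliminated) → {(24, 27), (32, 14), (32, 23), (32, 27), (32, 31), (32, 7)}

{(24, 27), (32, 14), (32, 23), (32, 27), (32, 31), (32, 7)}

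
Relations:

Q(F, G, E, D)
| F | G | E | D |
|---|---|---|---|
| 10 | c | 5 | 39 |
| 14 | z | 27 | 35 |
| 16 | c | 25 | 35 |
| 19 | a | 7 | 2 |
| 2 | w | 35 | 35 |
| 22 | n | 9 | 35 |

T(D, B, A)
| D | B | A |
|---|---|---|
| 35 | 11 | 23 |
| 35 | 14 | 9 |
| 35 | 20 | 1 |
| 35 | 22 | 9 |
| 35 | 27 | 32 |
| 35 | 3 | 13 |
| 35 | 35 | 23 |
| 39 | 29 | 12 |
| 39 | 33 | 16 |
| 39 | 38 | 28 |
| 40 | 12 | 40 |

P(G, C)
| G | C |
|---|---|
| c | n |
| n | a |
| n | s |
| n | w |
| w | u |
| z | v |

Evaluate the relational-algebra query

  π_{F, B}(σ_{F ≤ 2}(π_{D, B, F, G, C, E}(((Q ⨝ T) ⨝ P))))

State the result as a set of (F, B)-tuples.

{(2, 11), (2, 14), (2, 20), (2, 22), (2, 27), (2, 3), (2, 35)}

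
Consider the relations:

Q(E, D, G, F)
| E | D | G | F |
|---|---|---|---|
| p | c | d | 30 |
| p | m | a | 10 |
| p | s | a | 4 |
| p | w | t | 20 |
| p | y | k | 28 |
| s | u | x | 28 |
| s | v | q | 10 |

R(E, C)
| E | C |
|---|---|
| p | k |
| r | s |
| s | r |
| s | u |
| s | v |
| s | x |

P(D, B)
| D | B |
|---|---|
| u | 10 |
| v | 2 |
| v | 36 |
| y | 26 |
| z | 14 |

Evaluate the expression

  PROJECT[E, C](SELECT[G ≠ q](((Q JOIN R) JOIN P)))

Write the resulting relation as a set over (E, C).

Joining Q and R on E yields {(p, c, d, 30, k), (p, m, a, 10, k), (p, s, a, 4, k), (p, w, t, 20, k), (p, y, k, 28, k), (s, u, x, 28, r), (s, u, x, 28, u), (s, u, x, 28, v), (s, u, x, 28, x), (s, v, q, 10, r), (s, v, q, 10, u), (s, v, q, 10, v), (s, v, q, 10, x)}.
Joining (Q JOIN R) and P on D yields {(p, y, k, 28, k, 26), (s, u, x, 28, r, 10), (s, u, x, 28, u, 10), (s, u, x, 28, v, 10), (s, u, x, 28, x, 10), (s, v, q, 10, r, 2), (s, v, q, 10, r, 36), (s, v, q, 10, u, 2), (s, v, q, 10, u, 36), (s, v, q, 10, v, 2), (s, v, q, 10, v, 36), (s, v, q, 10, x, 2), (s, v, q, 10, x, 36)}.
Apply σ_{G ≠ q}; surviving tuples: {(p, y, k, 28, k, 26), (s, u, x, 28, r, 10), (s, u, x, 28, u, 10), (s, u, x, 28, v, 10), (s, u, x, 28, x, 10)}
Projecting to E, C: {(p, k), (s, r), (s, u), (s, v), (s, x)}

{(p, k), (s, r), (s, u), (s, v), (s, x)}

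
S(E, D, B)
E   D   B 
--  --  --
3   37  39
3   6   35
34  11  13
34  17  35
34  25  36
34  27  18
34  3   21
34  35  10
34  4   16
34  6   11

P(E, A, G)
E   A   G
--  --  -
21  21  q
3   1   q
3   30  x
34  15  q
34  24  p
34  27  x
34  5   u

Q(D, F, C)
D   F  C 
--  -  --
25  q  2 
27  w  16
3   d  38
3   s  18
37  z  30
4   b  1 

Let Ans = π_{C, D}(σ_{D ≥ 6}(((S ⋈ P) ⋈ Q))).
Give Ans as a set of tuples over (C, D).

{(16, 27), (2, 25), (30, 37)}

Joining S and P on E yields {(3, 37, 39, 1, q), (3, 37, 39, 30, x), (3, 6, 35, 1, q), (3, 6, 35, 30, x), (34, 11, 13, 15, q), (34, 11, 13, 24, p), (34, 11, 13, 27, x), (34, 11, 13, 5, u), (34, 17, 35, 15, q), (34, 17, 35, 24, p), (34, 17, 35, 27, x), (34, 17, 35, 5, u), (34, 25, 36, 15, q), (34, 25, 36, 24, p), (34, 25, 36, 27, x), (34, 25, 36, 5, u), (34, 27, 18, 15, q), (34, 27, 18, 24, p), (34, 27, 18, 27, x), (34, 27, 18, 5, u), (34, 3, 21, 15, q), (34, 3, 21, 24, p), (34, 3, 21, 27, x), (34, 3, 21, 5, u), (34, 35, 10, 15, q), (34, 35, 10, 24, p), (34, 35, 10, 27, x), (34, 35, 10, 5, u), (34, 4, 16, 15, q), (34, 4, 16, 24, p), (34, 4, 16, 27, x), (34, 4, 16, 5, u), (34, 6, 11, 15, q), (34, 6, 11, 24, p), (34, 6, 11, 27, x), (34, 6, 11, 5, u)}.
Joining (S ⋈ P) and Q on D yields {(3, 37, 39, 1, q, z, 30), (3, 37, 39, 30, x, z, 30), (34, 25, 36, 15, q, q, 2), (34, 25, 36, 24, p, q, 2), (34, 25, 36, 27, x, q, 2), (34, 25, 36, 5, u, q, 2), (34, 27, 18, 15, q, w, 16), (34, 27, 18, 24, p, w, 16), (34, 27, 18, 27, x, w, 16), (34, 27, 18, 5, u, w, 16), (34, 3, 21, 15, q, d, 38), (34, 3, 21, 15, q, s, 18), (34, 3, 21, 24, p, d, 38), (34, 3, 21, 24, p, s, 18), (34, 3, 21, 27, x, d, 38), (34, 3, 21, 27, x, s, 18), (34, 3, 21, 5, u, d, 38), (34, 3, 21, 5, u, s, 18), (34, 4, 16, 15, q, b, 1), (34, 4, 16, 24, p, b, 1), (34, 4, 16, 27, x, b, 1), (34, 4, 16, 5, u, b, 1)}.
σ[D ≥ 6]: keep tuples satisfying D ≥ 6 → {(3, 37, 39, 1, q, z, 30), (3, 37, 39, 30, x, z, 30), (34, 25, 36, 15, q, q, 2), (34, 25, 36, 24, p, q, 2), (34, 25, 36, 27, x, q, 2), (34, 25, 36, 5, u, q, 2), (34, 27, 18, 15, q, w, 16), (34, 27, 18, 24, p, w, 16), (34, 27, 18, 27, x, w, 16), (34, 27, 18, 5, u, w, 16)}
π_{C, D} gives {(16, 27), (2, 25), (30, 37)} (7 duplicate(s) eliminated).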